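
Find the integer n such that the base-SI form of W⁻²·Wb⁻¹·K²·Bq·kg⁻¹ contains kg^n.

-4

W = J/s (power = energy per time),
    = kg·m²·s⁻³.
So W⁻² = kg⁻²·m⁻⁴·s⁶.
Wb = V·s (flux: a volt is a weber per second),
    = kg·m²·s⁻²·A⁻¹.
So Wb⁻¹ = kg⁻¹·m⁻²·s²·A.
Bq = 1/s = s⁻¹ (activity is decays per second).
Combining: W⁻²·Wb⁻¹·K²·Bq·kg⁻¹ = (kg⁻²·m⁻⁴·s⁶) · (kg⁻¹·m⁻²·s²·A) · K² · s⁻¹ · kg⁻¹ = kg⁻⁴·m⁻⁶·s⁷·A·K².
The exponent of kg is -4.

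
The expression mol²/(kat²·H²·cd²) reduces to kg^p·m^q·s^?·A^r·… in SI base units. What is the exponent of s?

kat = mol/s = s⁻¹·mol (catalytic activity).
So kat⁻² = s²·mol⁻².
H = Wb/A (inductance = flux per current),
    = kg·m²·s⁻²·A⁻².
So H⁻² = kg⁻²·m⁻⁴·s⁴·A⁴.
Combining: kat⁻²·mol²·H⁻²·cd⁻² = (s²·mol⁻²) · mol² · (kg⁻²·m⁻⁴·s⁴·A⁴) · cd⁻² = kg⁻²·m⁻⁴·s⁶·A⁴·cd⁻².
The exponent of s is 6.

6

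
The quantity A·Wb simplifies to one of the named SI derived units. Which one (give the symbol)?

Wb = kg·m²·s⁻²·A⁻¹.
Combining: A·Wb = A · (kg·m²·s⁻²·A⁻¹) = kg·m²·s⁻².
kg·m²·s⁻² is the base-SI form of the joule.

J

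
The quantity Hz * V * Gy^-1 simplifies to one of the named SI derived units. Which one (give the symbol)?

Hz = 1/s = s⁻¹ (frequency is cycles per second).
V = W/A (potential = power per current),
    = kg·m²·s⁻³·A⁻¹.
Gy = J/kg (absorbed dose = energy per mass),
    = m²·s⁻².
So Gy⁻¹ = m⁻²·s².
Combining: Hz·V·Gy⁻¹ = s⁻¹ · (kg·m²·s⁻³·A⁻¹) · (m⁻²·s²) = kg·s⁻²·A⁻¹.
kg·s⁻²·A⁻¹ is the base-SI form of the tesla.

T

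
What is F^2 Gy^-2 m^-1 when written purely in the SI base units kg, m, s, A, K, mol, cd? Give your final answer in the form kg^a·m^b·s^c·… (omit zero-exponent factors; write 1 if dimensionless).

F = kg⁻¹·m⁻²·s⁴·A².
So F² = kg⁻²·m⁻⁴·s⁸·A⁴.
Gy = m²·s⁻².
So Gy⁻² = m⁻⁴·s⁴.
Combining: F²·Gy⁻²·m⁻¹ = (kg⁻²·m⁻⁴·s⁸·A⁴) · (m⁻⁴·s⁴) · m⁻¹ = kg⁻²·m⁻⁹·s¹²·A⁴.

kg⁻²·m⁻⁹·s¹²·A⁴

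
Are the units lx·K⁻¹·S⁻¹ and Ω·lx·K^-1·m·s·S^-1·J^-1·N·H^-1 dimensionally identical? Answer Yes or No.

Left side:
  lx = lm/m² (illuminance = luminous flux per area),
      = m⁻²·cd.
  S = 1/Ω (conductance is reciprocal resistance),
      = kg⁻¹·m⁻²·s³·A².
  So S⁻¹ = kg·m²·s⁻³·A⁻².
  Combining: lx·K⁻¹·S⁻¹ = (m⁻²·cd) · K⁻¹ · (kg·m²·s⁻³·A⁻²) = kg·s⁻³·A⁻²·K⁻¹·cd.
Right side:
  Ω = V/A (resistance = voltage per current),
      = kg·m²·s⁻³·A⁻².
  lx = lm/m² (illuminance = luminous flux per area),
      = m⁻²·cd.
  S = 1/Ω (conductance is reciprocal resistance),
      = kg⁻¹·m⁻²·s³·A².
  So S⁻¹ = kg·m²·s⁻³·A⁻².
  J = N·m (work = force × distance),
      = kg·m²·s⁻².
  So J⁻¹ = kg⁻¹·m⁻²·s².
  N = kg·m/s² = kg·m·s⁻² (force = mass × acceleration).
  H = Wb/A (inductance = flux per current),
      = kg·m²·s⁻²·A⁻².
  So H⁻¹ = kg⁻¹·m⁻²·s²·A².
  Combining: Ω·lx·K⁻¹·m·s·S⁻¹·J⁻¹·N·H⁻¹ = (kg·m²·s⁻³·A⁻²) · (m⁻²·cd) · K⁻¹ · m · s · (kg·m²·s⁻³·A⁻²) · (kg⁻¹·m⁻²·s²) · (kg·m·s⁻²) · (kg⁻¹·m⁻²·s²·A²) = kg·s⁻³·A⁻²·K⁻¹·cd.
Both reduce to kg·s⁻³·A⁻²·K⁻¹·cd.

Yes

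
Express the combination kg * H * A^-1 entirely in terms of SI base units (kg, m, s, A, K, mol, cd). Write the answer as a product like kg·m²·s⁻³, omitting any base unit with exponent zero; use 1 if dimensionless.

H = Wb/A (inductance = flux per current),
    = kg·m²·s⁻²·A⁻².
Combining: kg·H·A⁻¹ = kg · (kg·m²·s⁻²·A⁻²) · A⁻¹ = kg²·m²·s⁻²·A⁻³.

kg²·m²·s⁻²·A⁻³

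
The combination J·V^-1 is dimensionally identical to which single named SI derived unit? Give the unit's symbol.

C

J = N·m (work = force × distance),
    = kg·m²·s⁻².
V = W/A (potential = power per current),
    = kg·m²·s⁻³·A⁻¹.
So V⁻¹ = kg⁻¹·m⁻²·s³·A.
Combining: J·V⁻¹ = (kg·m²·s⁻²) · (kg⁻¹·m⁻²·s³·A) = s·A.
s·A is the base-SI form of the coulomb.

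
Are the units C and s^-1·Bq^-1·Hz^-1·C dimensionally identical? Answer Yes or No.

Left side:
  C = s·A.
Right side:
  Bq = 1/s = s⁻¹ (activity is decays per second).
  So Bq⁻¹ = s.
  Hz = 1/s = s⁻¹ (frequency is cycles per second).
  So Hz⁻¹ = s.
  C = A·s = s·A (charge = current × time).
  Combining: s⁻¹·Bq⁻¹·Hz⁻¹·C = s⁻¹ · s · s · (s·A) = s²·A.
Left is s·A; right is s²·A — different.

No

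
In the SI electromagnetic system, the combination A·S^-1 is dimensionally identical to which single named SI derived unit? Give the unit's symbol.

S = 1/Ω (conductance is reciprocal resistance),
    = kg⁻¹·m⁻²·s³·A².
So S⁻¹ = kg·m²·s⁻³·A⁻².
Combining: A·S⁻¹ = A · (kg·m²·s⁻³·A⁻²) = kg·m²·s⁻³·A⁻¹.
kg·m²·s⁻³·A⁻¹ is the base-SI form of the volt.

V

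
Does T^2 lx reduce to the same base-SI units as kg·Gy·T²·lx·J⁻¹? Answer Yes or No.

Yes

Left side:
  T = Wb/m² (flux density = flux per area),
      = kg·s⁻²·A⁻¹.
  So T² = kg²·s⁻⁴·A⁻².
  lx = lm/m² (illuminance = luminous flux per area),
      = m⁻²·cd.
  Combining: T²·lx = (kg²·s⁻⁴·A⁻²) · (m⁻²·cd) = kg²·m⁻²·s⁻⁴·A⁻²·cd.
Right side:
  Gy = m²·s⁻².
  T = kg·s⁻²·A⁻¹.
  So T² = kg²·s⁻⁴·A⁻².
  lx = m⁻²·cd.
  J = kg·m²·s⁻².
  So J⁻¹ = kg⁻¹·m⁻²·s².
  Combining: kg·Gy·T²·lx·J⁻¹ = kg · (m²·s⁻²) · (kg²·s⁻⁴·A⁻²) · (m⁻²·cd) · (kg⁻¹·m⁻²·s²) = kg²·m⁻²·s⁻⁴·A⁻²·cd.
Both reduce to kg²·m⁻²·s⁻⁴·A⁻²·cd.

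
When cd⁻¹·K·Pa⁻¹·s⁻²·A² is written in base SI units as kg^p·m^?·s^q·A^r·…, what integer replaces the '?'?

1

Pa = kg·m⁻¹·s⁻².
So Pa⁻¹ = kg⁻¹·m·s².
Combining: cd⁻¹·K·Pa⁻¹·s⁻²·A² = cd⁻¹ · K · (kg⁻¹·m·s²) · s⁻² · A² = kg⁻¹·m·A²·K·cd⁻¹.
The exponent of m is 1.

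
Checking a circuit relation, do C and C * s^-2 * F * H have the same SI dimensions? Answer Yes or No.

Left side:
  C = A·s = s·A (charge = current × time).
Right side:
  C = A·s = s·A (charge = current × time).
  F = C/V (capacitance = charge per voltage),
      = A·s/(kg·m²·s⁻³·A⁻¹) (substituting C and V),
      = kg⁻¹·m⁻²·s⁴·A².
  H = Wb/A (inductance = flux per current),
      = kg·m²·s⁻²·A⁻².
  Combining: C·s⁻²·F·H = (s·A) · s⁻² · (kg⁻¹·m⁻²·s⁴·A²) · (kg·m²·s⁻²·A⁻²) = s·A.
Both reduce to s·A.

Yes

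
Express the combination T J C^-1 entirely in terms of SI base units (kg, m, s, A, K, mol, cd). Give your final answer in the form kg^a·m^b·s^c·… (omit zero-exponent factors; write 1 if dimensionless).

kg²·m²·s⁻⁵·A⁻²

T = Wb/m² (flux density = flux per area),
    = kg·s⁻²·A⁻¹.
J = N·m (work = force × distance),
    = kg·m²·s⁻².
C = A·s = s·A (charge = current × time).
So C⁻¹ = s⁻¹·A⁻¹.
Combining: T·J·C⁻¹ = (kg·s⁻²·A⁻¹) · (kg·m²·s⁻²) · (s⁻¹·A⁻¹) = kg²·m²·s⁻⁵·A⁻².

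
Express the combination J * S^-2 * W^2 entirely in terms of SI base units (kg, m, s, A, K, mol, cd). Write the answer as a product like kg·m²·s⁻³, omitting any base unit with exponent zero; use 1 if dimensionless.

kg⁵·m¹⁰·s⁻¹⁴·A⁻⁴

J = N·m (work = force × distance),
    = kg·m²·s⁻².
S = 1/Ω (conductance is reciprocal resistance),
    = kg⁻¹·m⁻²·s³·A².
So S⁻² = kg²·m⁴·s⁻⁶·A⁻⁴.
W = J/s (power = energy per time),
    = kg·m²·s⁻³.
So W² = kg²·m⁴·s⁻⁶.
Combining: J·S⁻²·W² = (kg·m²·s⁻²) · (kg²·m⁴·s⁻⁶·A⁻⁴) · (kg²·m⁴·s⁻⁶) = kg⁵·m¹⁰·s⁻¹⁴·A⁻⁴.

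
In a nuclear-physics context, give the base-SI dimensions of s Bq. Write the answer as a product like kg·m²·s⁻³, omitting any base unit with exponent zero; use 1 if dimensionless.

Bq = 1/s = s⁻¹ (activity is decays per second).
Combining: s·Bq = s · s⁻¹ = 1.

1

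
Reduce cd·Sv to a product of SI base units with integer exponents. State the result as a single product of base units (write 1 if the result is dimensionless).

Sv = m²·s⁻².
Combining: cd·Sv = cd · (m²·s⁻²) = m²·s⁻²·cd.

m²·s⁻²·cd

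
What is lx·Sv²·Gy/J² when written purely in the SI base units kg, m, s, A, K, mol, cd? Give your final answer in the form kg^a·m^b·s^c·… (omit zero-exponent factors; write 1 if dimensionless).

kg⁻²·s⁻²·cd

lx = lm/m² (illuminance = luminous flux per area),
    = m⁻²·cd.
Sv = J/kg (equivalent dose = energy per mass),
    = m²·s⁻².
So Sv² = m⁴·s⁻⁴.
Gy = J/kg (absorbed dose = energy per mass),
    = m²·s⁻².
J = N·m (work = force × distance),
    = kg·m²·s⁻².
So J⁻² = kg⁻²·m⁻⁴·s⁴.
Combining: lx·Sv²·Gy·J⁻² = (m⁻²·cd) · (m⁴·s⁻⁴) · (m²·s⁻²) · (kg⁻²·m⁻⁴·s⁴) = kg⁻²·s⁻²·cd.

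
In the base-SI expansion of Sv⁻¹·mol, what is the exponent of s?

Sv = m²·s⁻².
So Sv⁻¹ = m⁻²·s².
Combining: Sv⁻¹·mol = (m⁻²·s²) · mol = m⁻²·s²·mol.
The exponent of s is 2.

2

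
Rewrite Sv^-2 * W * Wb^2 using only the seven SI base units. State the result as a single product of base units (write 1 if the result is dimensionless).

Sv = J/kg (equivalent dose = energy per mass),
    = m²·s⁻².
So Sv⁻² = m⁻⁴·s⁴.
W = J/s (power = energy per time),
    = kg·m²·s⁻³.
Wb = V·s (flux: a volt is a weber per second),
    = kg·m²·s⁻²·A⁻¹.
So Wb² = kg²·m⁴·s⁻⁴·A⁻².
Combining: Sv⁻²·W·Wb² = (m⁻⁴·s⁴) · (kg·m²·s⁻³) · (kg²·m⁴·s⁻⁴·A⁻²) = kg³·m²·s⁻³·A⁻².

kg³·m²·s⁻³·A⁻²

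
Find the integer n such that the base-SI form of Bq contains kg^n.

0

Bq = 1/s = s⁻¹ (activity is decays per second).
The exponent of kg is 0.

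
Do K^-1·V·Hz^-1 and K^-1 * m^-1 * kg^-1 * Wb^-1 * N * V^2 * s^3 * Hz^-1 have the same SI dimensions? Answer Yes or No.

Yes

Left side:
  V = kg·m²·s⁻³·A⁻¹.
  Hz = s⁻¹.
  So Hz⁻¹ = s.
  Combining: K⁻¹·V·Hz⁻¹ = K⁻¹ · (kg·m²·s⁻³·A⁻¹) · s = kg·m²·s⁻²·A⁻¹·K⁻¹.
Right side:
  Wb = kg·m²·s⁻²·A⁻¹.
  So Wb⁻¹ = kg⁻¹·m⁻²·s²·A.
  N = kg·m·s⁻².
  V = kg·m²·s⁻³·A⁻¹.
  So V² = kg²·m⁴·s⁻⁶·A⁻².
  Hz = s⁻¹.
  So Hz⁻¹ = s.
  Combining: K⁻¹·m⁻¹·kg⁻¹·Wb⁻¹·N·V²·s³·Hz⁻¹ = K⁻¹ · m⁻¹ · kg⁻¹ · (kg⁻¹·m⁻²·s²·A) · (kg·m·s⁻²) · (kg²·m⁴·s⁻⁶·A⁻²) · s³ · s = kg·m²·s⁻²·A⁻¹·K⁻¹.
Both reduce to kg·m²·s⁻²·A⁻¹·K⁻¹.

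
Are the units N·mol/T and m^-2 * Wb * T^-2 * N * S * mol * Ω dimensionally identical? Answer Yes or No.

Yes

Left side:
  N = kg·m/s² = kg·m·s⁻² (force = mass × acceleration).
  T = Wb/m² (flux density = flux per area),
      = kg·s⁻²·A⁻¹.
  So T⁻¹ = kg⁻¹·s²·A.
  Combining: N·T⁻¹·mol = (kg·m·s⁻²) · (kg⁻¹·s²·A) · mol = m·A·mol.
Right side:
  Wb = kg·m²·s⁻²·A⁻¹.
  T = kg·s⁻²·A⁻¹.
  So T⁻² = kg⁻²·s⁴·A².
  N = kg·m·s⁻².
  S = kg⁻¹·m⁻²·s³·A².
  Ω = kg·m²·s⁻³·A⁻².
  Combining: m⁻²·Wb·T⁻²·N·S·mol·Ω = m⁻² · (kg·m²·s⁻²·A⁻¹) · (kg⁻²·s⁴·A²) · (kg·m·s⁻²) · (kg⁻¹·m⁻²·s³·A²) · mol · (kg·m²·s⁻³·A⁻²) = m·A·mol.
Both reduce to m·A·mol.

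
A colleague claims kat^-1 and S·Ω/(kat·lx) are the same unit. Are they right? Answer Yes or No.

No

Left side:
  kat = mol/s = s⁻¹·mol (catalytic activity).
  So kat⁻¹ = s·mol⁻¹.
Right side:
  S = 1/Ω (conductance is reciprocal resistance),
      = kg⁻¹·m⁻²·s³·A².
  kat = mol/s = s⁻¹·mol (catalytic activity).
  So kat⁻¹ = s·mol⁻¹.
  lx = lm/m² (illuminance = luminous flux per area),
      = m⁻²·cd.
  So lx⁻¹ = m²·cd⁻¹.
  Ω = V/A (resistance = voltage per current),
      = kg·m²·s⁻³·A⁻².
  Combining: S·kat⁻¹·lx⁻¹·Ω = (kg⁻¹·m⁻²·s³·A²) · (s·mol⁻¹) · (m²·cd⁻¹) · (kg·m²·s⁻³·A⁻²) = m²·s·mol⁻¹·cd⁻¹.
Left is s·mol⁻¹; right is m²·s·mol⁻¹·cd⁻¹ — different.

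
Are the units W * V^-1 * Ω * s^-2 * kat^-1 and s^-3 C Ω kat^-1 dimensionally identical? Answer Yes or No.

Left side:
  W = J/s (power = energy per time),
      = kg·m²·s⁻³.
  V = W/A (potential = power per current),
      = kg·m²·s⁻³·A⁻¹.
  So V⁻¹ = kg⁻¹·m⁻²·s³·A.
  Ω = V/A (resistance = voltage per current),
      = kg·m²·s⁻³·A⁻².
  kat = mol/s = s⁻¹·mol (catalytic activity).
  So kat⁻¹ = s·mol⁻¹.
  Combining: W·V⁻¹·Ω·s⁻²·kat⁻¹ = (kg·m²·s⁻³) · (kg⁻¹·m⁻²·s³·A) · (kg·m²·s⁻³·A⁻²) · s⁻² · (s·mol⁻¹) = kg·m²·s⁻⁴·A⁻¹·mol⁻¹.
Right side:
  C = s·A.
  Ω = kg·m²·s⁻³·A⁻².
  kat = s⁻¹·mol.
  So kat⁻¹ = s·mol⁻¹.
  Combining: s⁻³·C·Ω·kat⁻¹ = s⁻³ · (s·A) · (kg·m²·s⁻³·A⁻²) · (s·mol⁻¹) = kg·m²·s⁻⁴·A⁻¹·mol⁻¹.
Both reduce to kg·m²·s⁻⁴·A⁻¹·mol⁻¹.

Yes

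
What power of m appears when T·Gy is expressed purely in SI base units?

T = kg·s⁻²·A⁻¹.
Gy = m²·s⁻².
Combining: T·Gy = (kg·s⁻²·A⁻¹) · (m²·s⁻²) = kg·m²·s⁻⁴·A⁻¹.
The exponent of m is 2.

2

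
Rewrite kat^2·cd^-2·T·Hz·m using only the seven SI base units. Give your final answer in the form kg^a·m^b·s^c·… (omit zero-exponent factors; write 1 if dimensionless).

kg·m·s⁻⁵·A⁻¹·mol²·cd⁻²

kat = mol/s = s⁻¹·mol (catalytic activity).
So kat² = s⁻²·mol².
T = Wb/m² (flux density = flux per area),
    = kg·s⁻²·A⁻¹.
Hz = 1/s = s⁻¹ (frequency is cycles per second).
Combining: kat²·cd⁻²·T·Hz·m = (s⁻²·mol²) · cd⁻² · (kg·s⁻²·A⁻¹) · s⁻¹ · m = kg·m·s⁻⁵·A⁻¹·mol²·cd⁻².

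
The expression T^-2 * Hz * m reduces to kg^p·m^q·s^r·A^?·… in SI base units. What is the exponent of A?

2

T = Wb/m² (flux density = flux per area),
    = kg·s⁻²·A⁻¹.
So T⁻² = kg⁻²·s⁴·A².
Hz = 1/s = s⁻¹ (frequency is cycles per second).
Combining: T⁻²·Hz·m = (kg⁻²·s⁴·A²) · s⁻¹ · m = kg⁻²·m·s³·A².
The exponent of A is 2.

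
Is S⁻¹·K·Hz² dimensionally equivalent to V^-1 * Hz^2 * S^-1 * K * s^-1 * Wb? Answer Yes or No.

Left side:
  S = kg⁻¹·m⁻²·s³·A².
  So S⁻¹ = kg·m²·s⁻³·A⁻².
  Hz = s⁻¹.
  So Hz² = s⁻².
  Combining: S⁻¹·K·Hz² = (kg·m²·s⁻³·A⁻²) · K · s⁻² = kg·m²·s⁻⁵·A⁻²·K.
Right side:
  V = W/A (potential = power per current),
      = kg·m²·s⁻³·A⁻¹.
  So V⁻¹ = kg⁻¹·m⁻²·s³·A.
  Hz = 1/s = s⁻¹ (frequency is cycles per second).
  So Hz² = s⁻².
  S = 1/Ω (conductance is reciprocal resistance),
      = kg⁻¹·m⁻²·s³·A².
  So S⁻¹ = kg·m²·s⁻³·A⁻².
  Wb = V·s (flux: a volt is a weber per second),
      = kg·m²·s⁻²·A⁻¹.
  Combining: V⁻¹·Hz²·S⁻¹·K·s⁻¹·Wb = (kg⁻¹·m⁻²·s³·A) · s⁻² · (kg·m²·s⁻³·A⁻²) · K · s⁻¹ · (kg·m²·s⁻²·A⁻¹) = kg·m²·s⁻⁵·A⁻²·K.
Both reduce to kg·m²·s⁻⁵·A⁻²·K.

Yes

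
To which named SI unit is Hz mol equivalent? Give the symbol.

Hz = s⁻¹.
Combining: Hz·mol = s⁻¹ · mol = s⁻¹·mol.
s⁻¹·mol is the base-SI form of the katal.

kat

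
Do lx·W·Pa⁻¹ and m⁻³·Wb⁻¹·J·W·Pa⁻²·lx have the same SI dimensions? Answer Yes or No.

Left side:
  lx = lm/m² (illuminance = luminous flux per area),
      = m⁻²·cd.
  W = J/s (power = energy per time),
      = kg·m²·s⁻³.
  Pa = N/m² (pressure = force per area),
      = kg·m⁻¹·s⁻².
  So Pa⁻¹ = kg⁻¹·m·s².
  Combining: lx·W·Pa⁻¹ = (m⁻²·cd) · (kg·m²·s⁻³) · (kg⁻¹·m·s²) = m·s⁻¹·cd.
Right side:
  Wb = kg·m²·s⁻²·A⁻¹.
  So Wb⁻¹ = kg⁻¹·m⁻²·s²·A.
  J = kg·m²·s⁻².
  W = kg·m²·s⁻³.
  Pa = kg·m⁻¹·s⁻².
  So Pa⁻² = kg⁻²·m²·s⁴.
  lx = m⁻²·cd.
  Combining: m⁻³·Wb⁻¹·J·W·Pa⁻²·lx = m⁻³ · (kg⁻¹·m⁻²·s²·A) · (kg·m²·s⁻²) · (kg·m²·s⁻³) · (kg⁻²·m²·s⁴) · (m⁻²·cd) = kg⁻¹·m⁻¹·s·A·cd.
Left is m·s⁻¹·cd; right is kg⁻¹·m⁻¹·s·A·cd — different.

No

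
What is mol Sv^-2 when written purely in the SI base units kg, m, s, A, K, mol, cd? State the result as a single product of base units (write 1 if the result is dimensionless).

m⁻⁴·s⁴·mol

Sv = J/kg (equivalent dose = energy per mass),
    = m²·s⁻².
So Sv⁻² = m⁻⁴·s⁴.
Combining: mol·Sv⁻² = mol · (m⁻⁴·s⁴) = m⁻⁴·s⁴·mol.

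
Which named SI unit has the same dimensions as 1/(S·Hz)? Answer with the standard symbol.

S = kg⁻¹·m⁻²·s³·A².
So S⁻¹ = kg·m²·s⁻³·A⁻².
Hz = s⁻¹.
So Hz⁻¹ = s.
Combining: S⁻¹·Hz⁻¹ = (kg·m²·s⁻³·A⁻²) · s = kg·m²·s⁻²·A⁻².
kg·m²·s⁻²·A⁻² is the base-SI form of the henry.

H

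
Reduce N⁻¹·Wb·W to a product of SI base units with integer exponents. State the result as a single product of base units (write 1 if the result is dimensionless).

N = kg·m/s² = kg·m·s⁻² (force = mass × acceleration).
So N⁻¹ = kg⁻¹·m⁻¹·s².
Wb = V·s (flux: a volt is a weber per second),
    = kg·m²·s⁻²·A⁻¹.
W = J/s (power = energy per time),
    = kg·m²·s⁻³.
Combining: N⁻¹·Wb·W = (kg⁻¹·m⁻¹·s²) · (kg·m²·s⁻²·A⁻¹) · (kg·m²·s⁻³) = kg·m³·s⁻³·A⁻¹.

kg·m³·s⁻³·A⁻¹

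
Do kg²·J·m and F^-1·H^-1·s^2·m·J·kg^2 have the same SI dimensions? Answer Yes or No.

Yes

Left side:
  J = N·m (work = force × distance),
      = kg·m²·s⁻².
  Combining: kg²·J·m = kg² · (kg·m²·s⁻²) · m = kg³·m³·s⁻².
Right side:
  F = C/V (capacitance = charge per voltage),
      = A·s/(kg·m²·s⁻³·A⁻¹) (substituting C and V),
      = kg⁻¹·m⁻²·s⁴·A².
  So F⁻¹ = kg·m²·s⁻⁴·A⁻².
  H = Wb/A (inductance = flux per current),
      = kg·m²·s⁻²·A⁻².
  So H⁻¹ = kg⁻¹·m⁻²·s²·A².
  J = N·m (work = force × distance),
      = kg·m²·s⁻².
  Combining: F⁻¹·H⁻¹·s²·m·J·kg² = (kg·m²·s⁻⁴·A⁻²) · (kg⁻¹·m⁻²·s²·A²) · s² · m · (kg·m²·s⁻²) · kg² = kg³·m³·s⁻².
Both reduce to kg³·m³·s⁻².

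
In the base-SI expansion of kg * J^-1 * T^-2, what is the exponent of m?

J = kg·m²·s⁻².
So J⁻¹ = kg⁻¹·m⁻²·s².
T = kg·s⁻²·A⁻¹.
So T⁻² = kg⁻²·s⁴·A².
Combining: kg·J⁻¹·T⁻² = kg · (kg⁻¹·m⁻²·s²) · (kg⁻²·s⁴·A²) = kg⁻²·m⁻²·s⁶·A².
The exponent of m is -2.

-2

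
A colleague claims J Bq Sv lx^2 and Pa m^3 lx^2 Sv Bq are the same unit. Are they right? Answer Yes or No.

Left side:
  J = N·m (work = force × distance),
      = kg·m²·s⁻².
  Bq = 1/s = s⁻¹ (activity is decays per second).
  Sv = J/kg (equivalent dose = energy per mass),
      = m²·s⁻².
  lx = lm/m² (illuminance = luminous flux per area),
      = m⁻²·cd.
  So lx² = m⁻⁴·cd².
  Combining: J·Bq·Sv·lx² = (kg·m²·s⁻²) · s⁻¹ · (m²·s⁻²) · (m⁻⁴·cd²) = kg·s⁻⁵·cd².
Right side:
  Pa = N/m² (pressure = force per area),
      = kg·m⁻¹·s⁻².
  lx = lm/m² (illuminance = luminous flux per area),
      = m⁻²·cd.
  So lx² = m⁻⁴·cd².
  Sv = J/kg (equivalent dose = energy per mass),
      = m²·s⁻².
  Bq = 1/s = s⁻¹ (activity is decays per second).
  Combining: Pa·m³·lx²·Sv·Bq = (kg·m⁻¹·s⁻²) · m³ · (m⁻⁴·cd²) · (m²·s⁻²) · s⁻¹ = kg·s⁻⁵·cd².
Both reduce to kg·s⁻⁵·cd².

Yes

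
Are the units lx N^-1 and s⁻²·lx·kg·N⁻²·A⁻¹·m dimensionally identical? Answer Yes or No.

No

Left side:
  lx = m⁻²·cd.
  N = kg·m·s⁻².
  So N⁻¹ = kg⁻¹·m⁻¹·s².
  Combining: lx·N⁻¹ = (m⁻²·cd) · (kg⁻¹·m⁻¹·s²) = kg⁻¹·m⁻³·s²·cd.
Right side:
  lx = lm/m² (illuminance = luminous flux per area),
      = m⁻²·cd.
  N = kg·m/s² = kg·m·s⁻² (force = mass × acceleration).
  So N⁻² = kg⁻²·m⁻²·s⁴.
  Combining: s⁻²·lx·kg·N⁻²·A⁻¹·m = s⁻² · (m⁻²·cd) · kg · (kg⁻²·m⁻²·s⁴) · A⁻¹ · m = kg⁻¹·m⁻³·s²·A⁻¹·cd.
Left is kg⁻¹·m⁻³·s²·cd; right is kg⁻¹·m⁻³·s²·A⁻¹·cd — different.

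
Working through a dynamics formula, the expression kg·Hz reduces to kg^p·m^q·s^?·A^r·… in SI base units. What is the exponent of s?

Hz = 1/s = s⁻¹ (frequency is cycles per second).
Combining: kg·Hz = kg · s⁻¹ = kg·s⁻¹.
The exponent of s is -1.

-1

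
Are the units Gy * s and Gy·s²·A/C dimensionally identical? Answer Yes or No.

Yes

Left side:
  Gy = J/kg (absorbed dose = energy per mass),
      = m²·s⁻².
  Combining: Gy·s = (m²·s⁻²) · s = m²·s⁻¹.
Right side:
  Gy = m²·s⁻².
  C = s·A.
  So C⁻¹ = s⁻¹·A⁻¹.
  Combining: Gy·C⁻¹·s²·A = (m²·s⁻²) · (s⁻¹·A⁻¹) · s² · A = m²·s⁻¹.
Both reduce to m²·s⁻¹.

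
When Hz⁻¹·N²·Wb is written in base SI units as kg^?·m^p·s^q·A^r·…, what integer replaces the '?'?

3

Hz = 1/s = s⁻¹ (frequency is cycles per second).
So Hz⁻¹ = s.
N = kg·m/s² = kg·m·s⁻² (force = mass × acceleration).
So N² = kg²·m²·s⁻⁴.
Wb = V·s (flux: a volt is a weber per second),
    = kg·m²·s⁻²·A⁻¹.
Combining: Hz⁻¹·N²·Wb = s · (kg²·m²·s⁻⁴) · (kg·m²·s⁻²·A⁻¹) = kg³·m⁴·s⁻⁵·A⁻¹.
The exponent of kg is 3.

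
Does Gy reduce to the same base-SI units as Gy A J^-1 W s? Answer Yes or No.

Left side:
  Gy = J/kg (absorbed dose = energy per mass),
      = m²·s⁻².
Right side:
  Gy = J/kg (absorbed dose = energy per mass),
      = m²·s⁻².
  J = N·m (work = force × distance),
      = kg·m²·s⁻².
  So J⁻¹ = kg⁻¹·m⁻²·s².
  W = J/s (power = energy per time),
      = kg·m²·s⁻³.
  Combining: Gy·A·J⁻¹·W·s = (m²·s⁻²) · A · (kg⁻¹·m⁻²·s²) · (kg·m²·s⁻³) · s = m²·s⁻²·A.
Left is m²·s⁻²; right is m²·s⁻²·A — different.

No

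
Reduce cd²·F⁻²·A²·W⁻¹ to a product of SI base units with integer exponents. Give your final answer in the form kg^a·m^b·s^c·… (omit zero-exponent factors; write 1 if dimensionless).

kg·m²·s⁻⁵·A⁻²·cd²

F = kg⁻¹·m⁻²·s⁴·A².
So F⁻² = kg²·m⁴·s⁻⁸·A⁻⁴.
W = kg·m²·s⁻³.
So W⁻¹ = kg⁻¹·m⁻²·s³.
Combining: cd²·F⁻²·A²·W⁻¹ = cd² · (kg²·m⁴·s⁻⁸·A⁻⁴) · A² · (kg⁻¹·m⁻²·s³) = kg·m²·s⁻⁵·A⁻²·cd².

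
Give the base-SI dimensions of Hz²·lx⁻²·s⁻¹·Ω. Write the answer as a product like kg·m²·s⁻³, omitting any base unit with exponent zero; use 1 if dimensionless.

kg·m⁶·s⁻⁶·A⁻²·cd⁻²

Hz = 1/s = s⁻¹ (frequency is cycles per second).
So Hz² = s⁻².
lx = lm/m² (illuminance = luminous flux per area),
    = m⁻²·cd.
So lx⁻² = m⁴·cd⁻².
Ω = V/A (resistance = voltage per current),
    = kg·m²·s⁻³·A⁻².
Combining: Hz²·lx⁻²·s⁻¹·Ω = s⁻² · (m⁴·cd⁻²) · s⁻¹ · (kg·m²·s⁻³·A⁻²) = kg·m⁶·s⁻⁶·A⁻²·cd⁻².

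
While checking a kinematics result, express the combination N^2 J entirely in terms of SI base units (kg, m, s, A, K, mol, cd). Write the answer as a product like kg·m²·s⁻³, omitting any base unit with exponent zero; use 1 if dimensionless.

N = kg·m·s⁻².
So N² = kg²·m²·s⁻⁴.
J = kg·m²·s⁻².
Combining: N²·J = (kg²·m²·s⁻⁴) · (kg·m²·s⁻²) = kg³·m⁴·s⁻⁶.

kg³·m⁴·s⁻⁶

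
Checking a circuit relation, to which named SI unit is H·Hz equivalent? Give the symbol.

H = Wb/A (inductance = flux per current),
    = kg·m²·s⁻²·A⁻².
Hz = 1/s = s⁻¹ (frequency is cycles per second).
Combining: H·Hz = (kg·m²·s⁻²·A⁻²) · s⁻¹ = kg·m²·s⁻³·A⁻².
kg·m²·s⁻³·A⁻² is the base-SI form of the ohm.

Ω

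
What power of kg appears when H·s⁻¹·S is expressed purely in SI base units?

H = Wb/A (inductance = flux per current),
    = kg·m²·s⁻²·A⁻².
S = 1/Ω (conductance is reciprocal resistance),
    = kg⁻¹·m⁻²·s³·A².
Combining: H·s⁻¹·S = (kg·m²·s⁻²·A⁻²) · s⁻¹ · (kg⁻¹·m⁻²·s³·A²) = 1.
The exponent of kg is 0.

0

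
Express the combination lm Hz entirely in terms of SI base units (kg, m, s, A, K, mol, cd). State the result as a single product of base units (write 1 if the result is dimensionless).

lm = cd.
Hz = s⁻¹.
Combining: lm·Hz = cd · s⁻¹ = s⁻¹·cd.

s⁻¹·cd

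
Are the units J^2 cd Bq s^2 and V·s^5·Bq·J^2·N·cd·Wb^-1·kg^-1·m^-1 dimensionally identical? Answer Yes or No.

Yes

Left side:
  J = kg·m²·s⁻².
  So J² = kg²·m⁴·s⁻⁴.
  Bq = s⁻¹.
  Combining: J²·cd·Bq·s² = (kg²·m⁴·s⁻⁴) · cd · s⁻¹ · s² = kg²·m⁴·s⁻³·cd.
Right side:
  V = W/A (potential = power per current),
      = kg·m²·s⁻³·A⁻¹.
  Bq = 1/s = s⁻¹ (activity is decays per second).
  J = N·m (work = force × distance),
      = kg·m²·s⁻².
  So J² = kg²·m⁴·s⁻⁴.
  N = kg·m/s² = kg·m·s⁻² (force = mass × acceleration).
  Wb = V·s (flux: a volt is a weber per second),
      = kg·m²·s⁻²·A⁻¹.
  So Wb⁻¹ = kg⁻¹·m⁻²·s²·A.
  Combining: V·s⁵·Bq·J²·N·cd·Wb⁻¹·kg⁻¹·m⁻¹ = (kg·m²·s⁻³·A⁻¹) · s⁵ · s⁻¹ · (kg²·m⁴·s⁻⁴) · (kg·m·s⁻²) · cd · (kg⁻¹·m⁻²·s²·A) · kg⁻¹ · m⁻¹ = kg²·m⁴·s⁻³·cd.
Both reduce to kg²·m⁴·s⁻³·cd.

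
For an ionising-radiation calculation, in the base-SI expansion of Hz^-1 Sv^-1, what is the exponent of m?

-2

Hz = 1/s = s⁻¹ (frequency is cycles per second).
So Hz⁻¹ = s.
Sv = J/kg (equivalent dose = energy per mass),
    = m²·s⁻².
So Sv⁻¹ = m⁻²·s².
Combining: Hz⁻¹·Sv⁻¹ = s · (m⁻²·s²) = m⁻²·s³.
The exponent of m is -2.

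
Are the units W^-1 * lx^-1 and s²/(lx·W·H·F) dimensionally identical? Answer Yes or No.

Yes

Left side:
  W = J/s (power = energy per time),
      = kg·m²·s⁻³.
  So W⁻¹ = kg⁻¹·m⁻²·s³.
  lx = lm/m² (illuminance = luminous flux per area),
      = m⁻²·cd.
  So lx⁻¹ = m²·cd⁻¹.
  Combining: W⁻¹·lx⁻¹ = (kg⁻¹·m⁻²·s³) · (m²·cd⁻¹) = kg⁻¹·s³·cd⁻¹.
Right side:
  lx = lm/m² (illuminance = luminous flux per area),
      = m⁻²·cd.
  So lx⁻¹ = m²·cd⁻¹.
  W = J/s (power = energy per time),
      = kg·m²·s⁻³.
  So W⁻¹ = kg⁻¹·m⁻²·s³.
  H = Wb/A (inductance = flux per current),
      = kg·m²·s⁻²·A⁻².
  So H⁻¹ = kg⁻¹·m⁻²·s²·A².
  F = C/V (capacitance = charge per voltage),
      = A·s/(kg·m²·s⁻³·A⁻¹) (substituting C and V),
      = kg⁻¹·m⁻²·s⁴·A².
  So F⁻¹ = kg·m²·s⁻⁴·A⁻².
  Combining: s²·lx⁻¹·W⁻¹·H⁻¹·F⁻¹ = s² · (m²·cd⁻¹) · (kg⁻¹·m⁻²·s³) · (kg⁻¹·m⁻²·s²·A²) · (kg·m²·s⁻⁴·A⁻²) = kg⁻¹·s³·cd⁻¹.
Both reduce to kg⁻¹·s³·cd⁻¹.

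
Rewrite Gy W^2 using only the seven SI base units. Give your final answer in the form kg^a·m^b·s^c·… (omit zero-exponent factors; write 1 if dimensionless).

Gy = m²·s⁻².
W = kg·m²·s⁻³.
So W² = kg²·m⁴·s⁻⁶.
Combining: Gy·W² = (m²·s⁻²) · (kg²·m⁴·s⁻⁶) = kg²·m⁶·s⁻⁸.

kg²·m⁶·s⁻⁸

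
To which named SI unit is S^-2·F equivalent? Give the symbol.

S = kg⁻¹·m⁻²·s³·A².
So S⁻² = kg²·m⁴·s⁻⁶·A⁻⁴.
F = kg⁻¹·m⁻²·s⁴·A².
Combining: S⁻²·F = (kg²·m⁴·s⁻⁶·A⁻⁴) · (kg⁻¹·m⁻²·s⁴·A²) = kg·m²·s⁻²·A⁻².
kg·m²·s⁻²·A⁻² is the base-SI form of the henry.

H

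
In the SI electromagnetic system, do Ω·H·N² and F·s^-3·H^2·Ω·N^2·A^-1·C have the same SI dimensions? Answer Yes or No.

Yes

Left side:
  Ω = kg·m²·s⁻³·A⁻².
  H = kg·m²·s⁻²·A⁻².
  N = kg·m·s⁻².
  So N² = kg²·m²·s⁻⁴.
  Combining: Ω·H·N² = (kg·m²·s⁻³·A⁻²) · (kg·m²·s⁻²·A⁻²) · (kg²·m²·s⁻⁴) = kg⁴·m⁶·s⁻⁹·A⁻⁴.
Right side:
  F = C/V (capacitance = charge per voltage),
      = A·s/(kg·m²·s⁻³·A⁻¹) (substituting C and V),
      = kg⁻¹·m⁻²·s⁴·A².
  H = Wb/A (inductance = flux per current),
      = kg·m²·s⁻²·A⁻².
  So H² = kg²·m⁴·s⁻⁴·A⁻⁴.
  Ω = V/A (resistance = voltage per current),
      = kg·m²·s⁻³·A⁻².
  N = kg·m/s² = kg·m·s⁻² (force = mass × acceleration).
  So N² = kg²·m²·s⁻⁴.
  C = A·s = s·A (charge = current × time).
  Combining: F·s⁻³·H²·Ω·N²·A⁻¹·C = (kg⁻¹·m⁻²·s⁴·A²) · s⁻³ · (kg²·m⁴·s⁻⁴·A⁻⁴) · (kg·m²·s⁻³·A⁻²) · (kg²·m²·s⁻⁴) · A⁻¹ · (s·A) = kg⁴·m⁶·s⁻⁹·A⁻⁴.
Both reduce to kg⁴·m⁶·s⁻⁹·A⁻⁴.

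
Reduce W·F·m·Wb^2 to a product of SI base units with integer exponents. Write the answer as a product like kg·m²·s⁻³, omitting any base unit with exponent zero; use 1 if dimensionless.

kg²·m⁵·s⁻³

W = kg·m²·s⁻³.
F = kg⁻¹·m⁻²·s⁴·A².
Wb = kg·m²·s⁻²·A⁻¹.
So Wb² = kg²·m⁴·s⁻⁴·A⁻².
Combining: W·F·m·Wb² = (kg·m²·s⁻³) · (kg⁻¹·m⁻²·s⁴·A²) · m · (kg²·m⁴·s⁻⁴·A⁻²) = kg²·m⁵·s⁻³.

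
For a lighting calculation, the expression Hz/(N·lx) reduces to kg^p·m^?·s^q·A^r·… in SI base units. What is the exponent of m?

1

N = kg·m·s⁻².
So N⁻¹ = kg⁻¹·m⁻¹·s².
lx = m⁻²·cd.
So lx⁻¹ = m²·cd⁻¹.
Hz = s⁻¹.
Combining: N⁻¹·lx⁻¹·Hz = (kg⁻¹·m⁻¹·s²) · (m²·cd⁻¹) · s⁻¹ = kg⁻¹·m·s·cd⁻¹.
The exponent of m is 1.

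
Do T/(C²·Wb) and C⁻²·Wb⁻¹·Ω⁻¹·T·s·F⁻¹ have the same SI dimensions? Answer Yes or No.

Left side:
  C = A·s = s·A (charge = current × time).
  So C⁻² = s⁻²·A⁻².
  T = Wb/m² (flux density = flux per area),
      = kg·s⁻²·A⁻¹.
  Wb = V·s (flux: a volt is a weber per second),
      = kg·m²·s⁻²·A⁻¹.
  So Wb⁻¹ = kg⁻¹·m⁻²·s²·A.
  Combining: C⁻²·T·Wb⁻¹ = (s⁻²·A⁻²) · (kg·s⁻²·A⁻¹) · (kg⁻¹·m⁻²·s²·A) = m⁻²·s⁻²·A⁻².
Right side:
  C = s·A.
  So C⁻² = s⁻²·A⁻².
  Wb = kg·m²·s⁻²·A⁻¹.
  So Wb⁻¹ = kg⁻¹·m⁻²·s²·A.
  Ω = kg·m²·s⁻³·A⁻².
  So Ω⁻¹ = kg⁻¹·m⁻²·s³·A².
  T = kg·s⁻²·A⁻¹.
  F = kg⁻¹·m⁻²·s⁴·A².
  So F⁻¹ = kg·m²·s⁻⁴·A⁻².
  Combining: C⁻²·Wb⁻¹·Ω⁻¹·T·s·F⁻¹ = (s⁻²·A⁻²) · (kg⁻¹·m⁻²·s²·A) · (kg⁻¹·m⁻²·s³·A²) · (kg·s⁻²·A⁻¹) · s · (kg·m²·s⁻⁴·A⁻²) = m⁻²·s⁻²·A⁻².
Both reduce to m⁻²·s⁻²·A⁻².

Yes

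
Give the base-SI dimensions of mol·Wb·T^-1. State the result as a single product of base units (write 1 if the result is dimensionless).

Wb = kg·m²·s⁻²·A⁻¹.
T = kg·s⁻²·A⁻¹.
So T⁻¹ = kg⁻¹·s²·A.
Combining: mol·Wb·T⁻¹ = mol · (kg·m²·s⁻²·A⁻¹) · (kg⁻¹·s²·A) = m²·mol.

m²·mol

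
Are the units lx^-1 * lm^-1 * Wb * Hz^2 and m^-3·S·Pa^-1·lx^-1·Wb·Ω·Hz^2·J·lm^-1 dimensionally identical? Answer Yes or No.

Yes

Left side:
  lx = lm/m² (illuminance = luminous flux per area),
      = m⁻²·cd.
  So lx⁻¹ = m²·cd⁻¹.
  lm = cd·sr = cd (luminous flux; sr is dimensionless).
  So lm⁻¹ = cd⁻¹.
  Wb = V·s (flux: a volt is a weber per second),
      = kg·m²·s⁻²·A⁻¹.
  Hz = 1/s = s⁻¹ (frequency is cycles per second).
  So Hz² = s⁻².
  Combining: lx⁻¹·lm⁻¹·Wb·Hz² = (m²·cd⁻¹) · cd⁻¹ · (kg·m²·s⁻²·A⁻¹) · s⁻² = kg·m⁴·s⁻⁴·A⁻¹·cd⁻².
Right side:
  S = 1/Ω (conductance is reciprocal resistance),
      = kg⁻¹·m⁻²·s³·A².
  Pa = N/m² (pressure = force per area),
      = kg·m⁻¹·s⁻².
  So Pa⁻¹ = kg⁻¹·m·s².
  lx = lm/m² (illuminance = luminous flux per area),
      = m⁻²·cd.
  So lx⁻¹ = m²·cd⁻¹.
  Wb = V·s (flux: a volt is a weber per second),
      = kg·m²·s⁻²·A⁻¹.
  Ω = V/A (resistance = voltage per current),
      = kg·m²·s⁻³·A⁻².
  Hz = 1/s = s⁻¹ (frequency is cycles per second).
  So Hz² = s⁻².
  J = N·m (work = force × distance),
      = kg·m²·s⁻².
  lm = cd·sr = cd (luminous flux; sr is dimensionless).
  So lm⁻¹ = cd⁻¹.
  Combining: m⁻³·S·Pa⁻¹·lx⁻¹·Wb·Ω·Hz²·J·lm⁻¹ = m⁻³ · (kg⁻¹·m⁻²·s³·A²) · (kg⁻¹·m·s²) · (m²·cd⁻¹) · (kg·m²·s⁻²·A⁻¹) · (kg·m²·s⁻³·A⁻²) · s⁻² · (kg·m²·s⁻²) · cd⁻¹ = kg·m⁴·s⁻⁴·A⁻¹·cd⁻².
Both reduce to kg·m⁴·s⁻⁴·A⁻¹·cd⁻².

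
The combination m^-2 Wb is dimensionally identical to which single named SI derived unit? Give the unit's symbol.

T

Wb = V·s (flux: a volt is a weber per second),
    = kg·m²·s⁻²·A⁻¹.
Combining: m⁻²·Wb = m⁻² · (kg·m²·s⁻²·A⁻¹) = kg·s⁻²·A⁻¹.
kg·s⁻²·A⁻¹ is the base-SI form of the tesla.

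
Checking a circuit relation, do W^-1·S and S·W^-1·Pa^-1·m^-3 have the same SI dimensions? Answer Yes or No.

Left side:
  W = kg·m²·s⁻³.
  So W⁻¹ = kg⁻¹·m⁻²·s³.
  S = kg⁻¹·m⁻²·s³·A².
  Combining: W⁻¹·S = (kg⁻¹·m⁻²·s³) · (kg⁻¹·m⁻²·s³·A²) = kg⁻²·m⁻⁴·s⁶·A².
Right side:
  S = 1/Ω (conductance is reciprocal resistance),
      = kg⁻¹·m⁻²·s³·A².
  W = J/s (power = energy per time),
      = kg·m²·s⁻³.
  So W⁻¹ = kg⁻¹·m⁻²·s³.
  Pa = N/m² (pressure = force per area),
      = kg·m⁻¹·s⁻².
  So Pa⁻¹ = kg⁻¹·m·s².
  Combining: S·W⁻¹·Pa⁻¹·m⁻³ = (kg⁻¹·m⁻²·s³·A²) · (kg⁻¹·m⁻²·s³) · (kg⁻¹·m·s²) · m⁻³ = kg⁻³·m⁻⁶·s⁸·A².
Left is kg⁻²·m⁻⁴·s⁶·A²; right is kg⁻³·m⁻⁶·s⁸·A² — different.

No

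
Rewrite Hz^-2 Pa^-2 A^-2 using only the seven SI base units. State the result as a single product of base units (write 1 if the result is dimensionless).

kg⁻²·m²·s⁶·A⁻²

Hz = s⁻¹.
So Hz⁻² = s².
Pa = kg·m⁻¹·s⁻².
So Pa⁻² = kg⁻²·m²·s⁴.
Combining: Hz⁻²·Pa⁻²·A⁻² = s² · (kg⁻²·m²·s⁴) · A⁻² = kg⁻²·m²·s⁶·A⁻².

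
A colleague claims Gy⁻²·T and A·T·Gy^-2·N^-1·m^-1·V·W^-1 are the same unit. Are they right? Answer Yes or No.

No

Left side:
  Gy = J/kg (absorbed dose = energy per mass),
      = m²·s⁻².
  So Gy⁻² = m⁻⁴·s⁴.
  T = Wb/m² (flux density = flux per area),
      = kg·s⁻²·A⁻¹.
  Combining: Gy⁻²·T = (m⁻⁴·s⁴) · (kg·s⁻²·A⁻¹) = kg·m⁻⁴·s²·A⁻¹.
Right side:
  T = kg·s⁻²·A⁻¹.
  Gy = m²·s⁻².
  So Gy⁻² = m⁻⁴·s⁴.
  N = kg·m·s⁻².
  So N⁻¹ = kg⁻¹·m⁻¹·s².
  V = kg·m²·s⁻³·A⁻¹.
  W = kg·m²·s⁻³.
  So W⁻¹ = kg⁻¹·m⁻²·s³.
  Combining: A·T·Gy⁻²·N⁻¹·m⁻¹·V·W⁻¹ = A · (kg·s⁻²·A⁻¹) · (m⁻⁴·s⁴) · (kg⁻¹·m⁻¹·s²) · m⁻¹ · (kg·m²·s⁻³·A⁻¹) · (kg⁻¹·m⁻²·s³) = m⁻⁶·s⁴·A⁻¹.
Left is kg·m⁻⁴·s²·A⁻¹; right is m⁻⁶·s⁴·A⁻¹ — different.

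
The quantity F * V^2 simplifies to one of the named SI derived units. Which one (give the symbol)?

F = kg⁻¹·m⁻²·s⁴·A².
V = kg·m²·s⁻³·A⁻¹.
So V² = kg²·m⁴·s⁻⁶·A⁻².
Combining: F·V² = (kg⁻¹·m⁻²·s⁴·A²) · (kg²·m⁴·s⁻⁶·A⁻²) = kg·m²·s⁻².
kg·m²·s⁻² is the base-SI form of the joule.

J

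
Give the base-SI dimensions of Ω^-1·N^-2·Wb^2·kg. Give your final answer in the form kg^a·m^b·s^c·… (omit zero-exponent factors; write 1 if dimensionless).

Ω = V/A (resistance = voltage per current),
    = kg·m²·s⁻³·A⁻².
So Ω⁻¹ = kg⁻¹·m⁻²·s³·A².
N = kg·m/s² = kg·m·s⁻² (force = mass × acceleration).
So N⁻² = kg⁻²·m⁻²·s⁴.
Wb = V·s (flux: a volt is a weber per second),
    = kg·m²·s⁻²·A⁻¹.
So Wb² = kg²·m⁴·s⁻⁴·A⁻².
Combining: Ω⁻¹·N⁻²·Wb²·kg = (kg⁻¹·m⁻²·s³·A²) · (kg⁻²·m⁻²·s⁴) · (kg²·m⁴·s⁻⁴·A⁻²) · kg = s³.

s³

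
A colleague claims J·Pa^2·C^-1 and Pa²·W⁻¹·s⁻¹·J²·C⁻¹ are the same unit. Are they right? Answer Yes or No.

Yes

Left side:
  J = N·m (work = force × distance),
      = kg·m²·s⁻².
  Pa = N/m² (pressure = force per area),
      = kg·m⁻¹·s⁻².
  So Pa² = kg²·m⁻²·s⁻⁴.
  C = A·s = s·A (charge = current × time).
  So C⁻¹ = s⁻¹·A⁻¹.
  Combining: J·Pa²·C⁻¹ = (kg·m²·s⁻²) · (kg²·m⁻²·s⁻⁴) · (s⁻¹·A⁻¹) = kg³·s⁻⁷·A⁻¹.
Right side:
  Pa = N/m² (pressure = force per area),
      = kg·m⁻¹·s⁻².
  So Pa² = kg²·m⁻²·s⁻⁴.
  W = J/s (power = energy per time),
      = kg·m²·s⁻³.
  So W⁻¹ = kg⁻¹·m⁻²·s³.
  J = N·m (work = force × distance),
      = kg·m²·s⁻².
  So J² = kg²·m⁴·s⁻⁴.
  C = A·s = s·A (charge = current × time).
  So C⁻¹ = s⁻¹·A⁻¹.
  Combining: Pa²·W⁻¹·s⁻¹·J²·C⁻¹ = (kg²·m⁻²·s⁻⁴) · (kg⁻¹·m⁻²·s³) · s⁻¹ · (kg²·m⁴·s⁻⁴) · (s⁻¹·A⁻¹) = kg³·s⁻⁷·A⁻¹.
Both reduce to kg³·s⁻⁷·A⁻¹.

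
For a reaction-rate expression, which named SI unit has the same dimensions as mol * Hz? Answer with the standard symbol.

Hz = s⁻¹.
Combining: mol·Hz = mol · s⁻¹ = s⁻¹·mol.
s⁻¹·mol is the base-SI form of the katal.

kat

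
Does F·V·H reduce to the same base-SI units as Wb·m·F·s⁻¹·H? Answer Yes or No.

Left side:
  F = kg⁻¹·m⁻²·s⁴·A².
  V = kg·m²·s⁻³·A⁻¹.
  H = kg·m²·s⁻²·A⁻².
  Combining: F·V·H = (kg⁻¹·m⁻²·s⁴·A²) · (kg·m²·s⁻³·A⁻¹) · (kg·m²·s⁻²·A⁻²) = kg·m²·s⁻¹·A⁻¹.
Right side:
  Wb = kg·m²·s⁻²·A⁻¹.
  F = kg⁻¹·m⁻²·s⁴·A².
  H = kg·m²·s⁻²·A⁻².
  Combining: Wb·m·F·s⁻¹·H = (kg·m²·s⁻²·A⁻¹) · m · (kg⁻¹·m⁻²·s⁴·A²) · s⁻¹ · (kg·m²·s⁻²·A⁻²) = kg·m³·s⁻¹·A⁻¹.
Left is kg·m²·s⁻¹·A⁻¹; right is kg·m³·s⁻¹·A⁻¹ — different.

No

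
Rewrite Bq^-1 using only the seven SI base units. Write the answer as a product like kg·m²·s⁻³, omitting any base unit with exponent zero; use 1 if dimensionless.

Bq = s⁻¹.
So Bq⁻¹ = s.

s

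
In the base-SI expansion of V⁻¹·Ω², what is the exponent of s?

-3

V = kg·m²·s⁻³·A⁻¹.
So V⁻¹ = kg⁻¹·m⁻²·s³·A.
Ω = kg·m²·s⁻³·A⁻².
So Ω² = kg²·m⁴·s⁻⁶·A⁻⁴.
Combining: V⁻¹·Ω² = (kg⁻¹·m⁻²·s³·A) · (kg²·m⁴·s⁻⁶·A⁻⁴) = kg·m²·s⁻³·A⁻³.
The exponent of s is -3.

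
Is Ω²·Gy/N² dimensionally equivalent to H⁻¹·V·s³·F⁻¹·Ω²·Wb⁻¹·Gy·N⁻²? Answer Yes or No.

Yes

Left side:
  Ω = kg·m²·s⁻³·A⁻².
  So Ω² = kg²·m⁴·s⁻⁶·A⁻⁴.
  Gy = m²·s⁻².
  N = kg·m·s⁻².
  So N⁻² = kg⁻²·m⁻²·s⁴.
  Combining: Ω²·Gy·N⁻² = (kg²·m⁴·s⁻⁶·A⁻⁴) · (m²·s⁻²) · (kg⁻²·m⁻²·s⁴) = m⁴·s⁻⁴·A⁻⁴.
Right side:
  H = Wb/A (inductance = flux per current),
      = kg·m²·s⁻²·A⁻².
  So H⁻¹ = kg⁻¹·m⁻²·s²·A².
  V = W/A (potential = power per current),
      = kg·m²·s⁻³·A⁻¹.
  F = C/V (capacitance = charge per voltage),
      = A·s/(kg·m²·s⁻³·A⁻¹) (substituting C and V),
      = kg⁻¹·m⁻²·s⁴·A².
  So F⁻¹ = kg·m²·s⁻⁴·A⁻².
  Ω = V/A (resistance = voltage per current),
      = kg·m²·s⁻³·A⁻².
  So Ω² = kg²·m⁴·s⁻⁶·A⁻⁴.
  Wb = V·s (flux: a volt is a weber per second),
      = kg·m²·s⁻²·A⁻¹.
  So Wb⁻¹ = kg⁻¹·m⁻²·s²·A.
  Gy = J/kg (absorbed dose = energy per mass),
      = m²·s⁻².
  N = kg·m/s² = kg·m·s⁻² (force = mass × acceleration).
  So N⁻² = kg⁻²·m⁻²·s⁴.
  Combining: H⁻¹·V·s³·F⁻¹·Ω²·Wb⁻¹·Gy·N⁻² = (kg⁻¹·m⁻²·s²·A²) · (kg·m²·s⁻³·A⁻¹) · s³ · (kg·m²·s⁻⁴·A⁻²) · (kg²·m⁴·s⁻⁶·A⁻⁴) · (kg⁻¹·m⁻²·s²·A) · (m²·s⁻²) · (kg⁻²·m⁻²·s⁴) = m⁴·s⁻⁴·A⁻⁴.
Both reduce to m⁴·s⁻⁴·A⁻⁴.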